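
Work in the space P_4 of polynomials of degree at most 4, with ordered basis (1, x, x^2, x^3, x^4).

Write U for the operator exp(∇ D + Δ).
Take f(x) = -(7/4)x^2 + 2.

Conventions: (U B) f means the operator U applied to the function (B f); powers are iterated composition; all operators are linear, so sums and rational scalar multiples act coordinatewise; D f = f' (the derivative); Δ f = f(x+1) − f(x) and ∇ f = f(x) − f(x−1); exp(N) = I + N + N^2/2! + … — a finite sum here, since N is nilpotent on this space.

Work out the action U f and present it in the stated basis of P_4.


the image equals g(x) = -(7/4)x^2 - (7/2)x - 5

order-1 term: -(7/2)x - 21/4
order-2 term: -7/4
the series for exp(∇ D + Δ) f terminates at order 2
exp(∇ D + Δ) f = -(7/4)x^2 - (7/2)x - 5


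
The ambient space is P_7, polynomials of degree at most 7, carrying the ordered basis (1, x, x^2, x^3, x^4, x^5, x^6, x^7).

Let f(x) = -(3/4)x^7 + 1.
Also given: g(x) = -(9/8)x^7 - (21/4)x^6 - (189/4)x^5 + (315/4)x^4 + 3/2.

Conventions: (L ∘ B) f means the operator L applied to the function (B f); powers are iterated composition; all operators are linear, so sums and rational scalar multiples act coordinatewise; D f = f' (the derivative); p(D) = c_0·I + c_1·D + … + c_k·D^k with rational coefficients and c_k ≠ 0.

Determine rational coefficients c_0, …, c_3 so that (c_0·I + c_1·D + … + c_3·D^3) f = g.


p(D) = (3/2)·I + D + (3/2)·D^2 − (1/2)·D^3, i.e. c_0 = 3/2, c_1 = 1, c_2 = 3/2, c_3 = -1/2

D^0 f = -(3/4)x^7 + 1
D^1 f = -(21/4)x^6
D^2 f = -(63/2)x^5
D^3 f = -(315/2)x^4
matching coefficients of g against c_0 f + c_1 Df + … from the top degree down determines the c_i
solution: c_0 = 3/2, c_1 = 1, c_2 = 3/2, c_3 = -1/2


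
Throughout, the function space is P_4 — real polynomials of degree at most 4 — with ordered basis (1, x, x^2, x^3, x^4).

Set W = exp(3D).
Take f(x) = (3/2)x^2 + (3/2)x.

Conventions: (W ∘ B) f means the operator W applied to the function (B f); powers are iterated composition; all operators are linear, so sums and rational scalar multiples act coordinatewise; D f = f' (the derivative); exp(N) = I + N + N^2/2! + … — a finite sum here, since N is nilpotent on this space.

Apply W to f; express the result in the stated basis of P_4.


order-1 term: 9x + 9/2
order-2 term: 27/2
the series for exp(3D) f terminates at order 2
exp(3D) f = (3/2)x^2 + (21/2)x + 18

g(x) = (3/2)x^2 + (21/2)x + 18


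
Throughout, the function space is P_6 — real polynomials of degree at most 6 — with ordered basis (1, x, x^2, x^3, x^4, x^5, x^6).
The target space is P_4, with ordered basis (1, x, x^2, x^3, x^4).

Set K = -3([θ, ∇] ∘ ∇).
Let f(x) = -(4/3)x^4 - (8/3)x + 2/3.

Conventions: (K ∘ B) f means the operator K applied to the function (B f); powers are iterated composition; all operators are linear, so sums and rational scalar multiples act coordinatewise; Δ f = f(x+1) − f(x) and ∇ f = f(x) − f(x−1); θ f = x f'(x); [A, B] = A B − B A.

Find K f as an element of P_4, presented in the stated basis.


∇ f = -(16/3)x^3 + 8x^2 - (16/3)x - 4/3
∇ ∇ f = -16x^2 + 32x - 56/3
θ ∇ ∇ f = -32x^2 + 32x
θ ∇ f = -16x^3 + 16x^2 - (16/3)x
∇ θ ∇ f = -48x^2 + 80x - 112/3
[θ, ∇] ∇ f = 16x^2 - 48x + 112/3
(-3([θ, ∇] ∘ ∇)) f = -48x^2 + 144x - 112

g(x) = -48x^2 + 144x - 112


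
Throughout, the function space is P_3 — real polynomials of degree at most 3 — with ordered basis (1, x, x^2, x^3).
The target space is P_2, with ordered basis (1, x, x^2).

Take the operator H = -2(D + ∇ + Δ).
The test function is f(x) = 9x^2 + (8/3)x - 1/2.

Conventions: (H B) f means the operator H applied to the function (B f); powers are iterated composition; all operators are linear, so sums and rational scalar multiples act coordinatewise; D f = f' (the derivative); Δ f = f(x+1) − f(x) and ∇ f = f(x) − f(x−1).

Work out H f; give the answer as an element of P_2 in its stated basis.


D f = 18x + 8/3
∇ f = 18x - 19/3
Δ f = 18x + 35/3
(D + ∇ + Δ) f = 54x + 8
(-2(D + ∇ + Δ)) f = -108x - 16

the result is g(x) = -108x - 16


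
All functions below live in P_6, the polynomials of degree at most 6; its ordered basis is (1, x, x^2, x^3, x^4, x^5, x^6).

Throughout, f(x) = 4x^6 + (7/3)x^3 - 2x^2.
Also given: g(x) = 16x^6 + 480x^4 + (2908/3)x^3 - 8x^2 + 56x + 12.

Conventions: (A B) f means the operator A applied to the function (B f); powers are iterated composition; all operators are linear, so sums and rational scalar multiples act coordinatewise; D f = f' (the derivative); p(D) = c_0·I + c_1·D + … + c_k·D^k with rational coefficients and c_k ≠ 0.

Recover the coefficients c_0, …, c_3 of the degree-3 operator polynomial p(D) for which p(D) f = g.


D^0 f = 4x^6 + (7/3)x^3 - 2x^2
D^1 f = 24x^5 + 7x^2 - 4x
D^2 f = 120x^4 + 14x - 4
D^3 f = 480x^3 + 14
matching coefficients of g against c_0 f + c_1 Df + … from the top degree down determines the c_i
solution: c_0 = 4, c_1 = 0, c_2 = 4, c_3 = 2

p(D) = 4·I + 4·D^2 + 2·D^3, i.e. c_0 = 4, c_1 = 0, c_2 = 4, c_3 = 2


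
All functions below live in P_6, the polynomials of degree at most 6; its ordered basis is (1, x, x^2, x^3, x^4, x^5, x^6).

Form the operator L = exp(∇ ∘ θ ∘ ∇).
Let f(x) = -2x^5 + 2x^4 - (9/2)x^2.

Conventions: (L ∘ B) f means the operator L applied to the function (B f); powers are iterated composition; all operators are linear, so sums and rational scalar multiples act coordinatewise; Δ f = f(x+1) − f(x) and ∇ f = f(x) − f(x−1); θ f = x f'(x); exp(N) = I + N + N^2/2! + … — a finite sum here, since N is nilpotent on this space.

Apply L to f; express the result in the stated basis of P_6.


the image equals g(x) = -2x^5 + 2x^4 - 160x^3 + (975/2)x^2 - 1500x + 1409

order-1 term: -160x^3 + 492x^2 - 540x + 197
order-2 term: -960x + 1212
the series for exp(∇ ∘ θ ∘ ∇) f terminates at order 2
exp(∇ ∘ θ ∘ ∇) f = -2x^5 + 2x^4 - 160x^3 + (975/2)x^2 - 1500x + 1409


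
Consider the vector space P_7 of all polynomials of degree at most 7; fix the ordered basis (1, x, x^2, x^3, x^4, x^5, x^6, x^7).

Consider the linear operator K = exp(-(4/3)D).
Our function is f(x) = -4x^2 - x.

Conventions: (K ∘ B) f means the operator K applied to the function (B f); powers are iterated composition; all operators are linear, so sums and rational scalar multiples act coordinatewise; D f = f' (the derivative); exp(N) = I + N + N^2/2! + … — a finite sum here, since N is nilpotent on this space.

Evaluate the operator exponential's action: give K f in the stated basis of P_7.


the result is g(x) = -4x^2 + (29/3)x - 52/9

order-1 term: (32/3)x + 4/3
order-2 term: -64/9
the series for exp(-(4/3)D) f terminates at order 2
exp(-(4/3)D) f = -4x^2 + (29/3)x - 52/9


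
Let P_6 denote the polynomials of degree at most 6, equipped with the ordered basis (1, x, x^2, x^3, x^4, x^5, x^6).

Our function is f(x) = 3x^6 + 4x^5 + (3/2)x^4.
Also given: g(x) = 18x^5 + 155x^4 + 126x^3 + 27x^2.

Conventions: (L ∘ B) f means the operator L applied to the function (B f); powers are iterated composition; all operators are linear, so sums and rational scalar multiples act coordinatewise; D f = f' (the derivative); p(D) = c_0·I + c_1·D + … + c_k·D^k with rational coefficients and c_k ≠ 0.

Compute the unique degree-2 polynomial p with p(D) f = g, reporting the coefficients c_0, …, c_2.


p(D) = D + (3/2)·D^2, i.e. c_0 = 0, c_1 = 1, c_2 = 3/2

D^0 f = 3x^6 + 4x^5 + (3/2)x^4
D^1 f = 18x^5 + 20x^4 + 6x^3
D^2 f = 90x^4 + 80x^3 + 18x^2
matching coefficients of g against c_0 f + c_1 Df + … from the top degree down determines the c_i
solution: c_0 = 0, c_1 = 1, c_2 = 3/2


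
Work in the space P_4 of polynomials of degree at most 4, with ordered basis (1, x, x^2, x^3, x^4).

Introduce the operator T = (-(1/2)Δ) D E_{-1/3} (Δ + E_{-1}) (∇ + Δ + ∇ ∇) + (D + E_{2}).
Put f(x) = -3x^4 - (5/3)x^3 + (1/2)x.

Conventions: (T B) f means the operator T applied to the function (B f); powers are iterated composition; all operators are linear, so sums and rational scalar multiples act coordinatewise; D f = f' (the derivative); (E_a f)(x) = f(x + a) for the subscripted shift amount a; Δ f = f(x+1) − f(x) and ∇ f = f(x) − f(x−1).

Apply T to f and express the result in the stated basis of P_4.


∇ f = -12x^3 + 13x^2 - 7x + 11/6
Δ f = -12x^3 - 23x^2 - 17x - 25/6
∇ f = -12x^3 + 13x^2 - 7x + 11/6
∇ ∇ f = -36x^2 + 62x - 32
(∇ + Δ + ∇ ∇) f = -24x^3 - 46x^2 + 38x - 103/3
Δ (∇ + Δ + ∇ ∇) f = -72x^2 - 164x - 32
E_{-1} (∇ + Δ + ∇ ∇) f = -24x^3 + 26x^2 + 58x - 283/3
(Δ + E_{-1}) (∇ + Δ + ∇ ∇) f = -24x^3 - 46x^2 - 106x - 379/3
E_{-1/3} (Δ + E_{-1}) (∇ + Δ + ∇ ∇) f = -24x^3 - 22x^2 - (250/3)x - 857/9
D E_{-1/3} (Δ + E_{-1}) (∇ + Δ + ∇ ∇) f = -72x^2 - 44x - 250/3
Δ (D E_{-1/3}) (Δ + E_{-1}) (∇ + Δ + ∇ ∇) f = -144x - 116
(-(1/2)Δ) (D E_{-1/3}) (Δ + E_{-1}) (∇ + Δ + ∇ ∇) f = 72x + 58
D f = -12x^3 - 5x^2 + 1/2
E_{2} f = -3x^4 - (77/3)x^3 - 82x^2 - (231/2)x - 181/3
(D + E_{2}) f = -3x^4 - (113/3)x^3 - 87x^2 - (231/2)x - 359/6
((-(1/2)Δ) D E_{-1/3} (Δ + E_{-1}) (∇ + Δ + ∇ ∇) + (D + E_{2})) f = -3x^4 - (113/3)x^3 - 87x^2 - (87/2)x - 11/6

the image equals g(x) = -3x^4 - (113/3)x^3 - 87x^2 - (87/2)x - 11/6


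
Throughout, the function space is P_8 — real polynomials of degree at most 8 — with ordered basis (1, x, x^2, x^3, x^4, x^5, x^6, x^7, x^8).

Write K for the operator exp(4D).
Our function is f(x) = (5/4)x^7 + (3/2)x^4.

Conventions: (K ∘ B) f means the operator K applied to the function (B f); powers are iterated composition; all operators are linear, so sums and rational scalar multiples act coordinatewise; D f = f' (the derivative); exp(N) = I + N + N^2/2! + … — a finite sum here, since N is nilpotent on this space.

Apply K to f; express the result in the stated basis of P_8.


order-1 term: 35x^6 + 24x^3
order-2 term: 420x^5 + 144x^2
order-3 term: 2800x^4 + 384x
order-4 term: 11200x^3 + 384
order-5 term: 26880x^2
order-6 term: 35840x
order-7 term: 20480
the series for exp(4D) f terminates at order 7
exp(4D) f = (5/4)x^7 + 35x^6 + 420x^5 + (5603/2)x^4 + 11224x^3 + 27024x^2 + 36224x + 20864

g(x) = (5/4)x^7 + 35x^6 + 420x^5 + (5603/2)x^4 + 11224x^3 + 27024x^2 + 36224x + 20864


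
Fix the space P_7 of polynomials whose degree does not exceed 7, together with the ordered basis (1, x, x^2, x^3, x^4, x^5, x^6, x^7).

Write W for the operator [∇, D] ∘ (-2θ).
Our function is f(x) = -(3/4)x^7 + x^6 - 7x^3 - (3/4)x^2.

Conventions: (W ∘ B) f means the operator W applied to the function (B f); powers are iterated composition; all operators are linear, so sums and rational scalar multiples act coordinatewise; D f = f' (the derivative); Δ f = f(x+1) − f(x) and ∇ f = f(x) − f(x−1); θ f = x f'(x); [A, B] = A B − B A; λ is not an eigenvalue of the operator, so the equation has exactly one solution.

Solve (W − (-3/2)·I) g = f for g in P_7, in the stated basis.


the result is g(x) = -(1/2)x^7 + (2/3)x^6 - (14/3)x^3 - (1/2)x^2

write g with unknown coordinates in the stated basis and equate coefficients in (W − (-3/2)·I) g = f
solving from the highest basis element down gives g = -(1/2)x^7 + (2/3)x^6 - (14/3)x^3 - (1/2)x^2
check: W g = 0
so W g − (-3/2)·g = -(3/4)x^7 + x^6 - 7x^3 - (3/4)x^2 = f ✓


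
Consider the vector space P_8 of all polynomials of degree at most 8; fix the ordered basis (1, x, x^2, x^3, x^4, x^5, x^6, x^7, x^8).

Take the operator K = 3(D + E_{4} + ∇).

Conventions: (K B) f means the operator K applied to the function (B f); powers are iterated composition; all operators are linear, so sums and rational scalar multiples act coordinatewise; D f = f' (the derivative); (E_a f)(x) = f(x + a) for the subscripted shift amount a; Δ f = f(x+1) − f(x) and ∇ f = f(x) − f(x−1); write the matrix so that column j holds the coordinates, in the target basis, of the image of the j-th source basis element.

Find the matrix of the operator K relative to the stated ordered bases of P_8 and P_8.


image of 1: 3
image of x: 3x + 18
image of x^2: 3x^2 + 36x + 45
image of x^3: 3x^3 + 54x^2 + 135x + 195
image of x^4: 3x^4 + 72x^3 + 270x^2 + 780x + 765
image of x^5: 3x^5 + 90x^4 + 450x^3 + 1950x^2 + 3825x + 3075
image of x^6: 3x^6 + 108x^5 + 675x^4 + 3900x^3 + 11475x^2 + 18450x + 12285
image of x^7: 3x^7 + 126x^6 + 945x^5 + 6825x^4 + 26775x^3 + 64575x^2 + 85995x + 49155
image of x^8: 3x^8 + 144x^7 + 1260x^6 + 10920x^5 + 53550x^4 + 172200x^3 + 343980x^2 + 393240x + 196605
each image's coordinates form column j of the matrix

the matrix is [[3, 18, 45, 195, 765, 3075, 12285, 49155, 196605]; [0, 3, 36, 135, 780, 3825, 18450, 85995, 393240]; [0, 0, 3, 54, 270, 1950, 11475, 64575, 343980]; [0, 0, 0, 3, 72, 450, 3900, 26775, 172200]; [0, 0, 0, 0, 3, 90, 675, 6825, 53550]; [0, 0, 0, 0, 0, 3, 108, 945, 10920]; [0, 0, 0, 0, 0, 0, 3, 126, 1260]; [0, 0, 0, 0, 0, 0, 0, 3, 144]; [0, 0, 0, 0, 0, 0, 0, 0, 3]] (rows listed top to bottom)


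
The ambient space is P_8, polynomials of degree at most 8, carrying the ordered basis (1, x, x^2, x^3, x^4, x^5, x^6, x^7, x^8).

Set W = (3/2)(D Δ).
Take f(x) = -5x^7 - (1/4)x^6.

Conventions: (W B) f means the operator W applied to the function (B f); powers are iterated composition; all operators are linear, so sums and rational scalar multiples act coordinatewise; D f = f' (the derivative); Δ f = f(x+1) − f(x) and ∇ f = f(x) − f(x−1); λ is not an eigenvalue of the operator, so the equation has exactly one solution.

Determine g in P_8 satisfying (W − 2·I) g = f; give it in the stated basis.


g(x) = (5/2)x^7 + (1/8)x^6 + (315/4)x^5 + (3195/16)x^4 + (11595/8)x^3 + (60345/16)x^2 + (153315/16)x + 19653/2

write g with unknown coordinates in the stated basis and equate coefficients in (W − 2·I) g = f
solving from the highest basis element down gives g = (5/2)x^7 + (1/8)x^6 + (315/4)x^5 + (3195/16)x^4 + (11595/8)x^3 + (60345/16)x^2 + (153315/16)x + 19653/2
check: W g = (315/2)x^5 + (3195/8)x^4 + (11595/4)x^3 + (60345/8)x^2 + (153315/8)x + 19653
so W g − 2·g = -5x^7 - (1/4)x^6 = f ✓


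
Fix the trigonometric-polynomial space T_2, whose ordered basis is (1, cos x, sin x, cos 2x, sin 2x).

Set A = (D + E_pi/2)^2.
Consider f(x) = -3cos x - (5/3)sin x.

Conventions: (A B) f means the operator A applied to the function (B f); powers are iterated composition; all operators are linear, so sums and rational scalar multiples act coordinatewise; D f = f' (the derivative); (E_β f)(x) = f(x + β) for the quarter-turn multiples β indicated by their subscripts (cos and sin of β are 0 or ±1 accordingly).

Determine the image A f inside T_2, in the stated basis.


D f = -(5/3)cos x + 3sin x
E_pi/2 f = -(5/3)cos x + 3sin x
(D + E_pi/2) f = -(10/3)cos x + 6sin x
D (D + E_pi/2) f = 6cos x + (10/3)sin x
E_pi/2 (D + E_pi/2) f = 6cos x + (10/3)sin x
(D + E_pi/2) (D + E_pi/2) f = 12cos x + (20/3)sin x

the result is g(x) = 12cos x + (20/3)sin x


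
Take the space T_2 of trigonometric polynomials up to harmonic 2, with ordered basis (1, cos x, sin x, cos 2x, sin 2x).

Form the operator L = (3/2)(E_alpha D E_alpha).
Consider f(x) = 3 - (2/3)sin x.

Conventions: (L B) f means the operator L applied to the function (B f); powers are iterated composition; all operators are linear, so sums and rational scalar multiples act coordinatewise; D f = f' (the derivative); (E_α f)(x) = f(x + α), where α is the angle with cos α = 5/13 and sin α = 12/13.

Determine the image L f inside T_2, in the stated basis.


E_alpha f = 3 - (8/13)cos x - (10/39)sin x
D E_alpha f = -(10/39)cos x + (8/13)sin x
E_alpha D E_alpha f = (238/507)cos x + (80/169)sin x
((3/2)(E_alpha D E_alpha)) f = (119/169)cos x + (120/169)sin x

g(x) = (119/169)cos x + (120/169)sin x


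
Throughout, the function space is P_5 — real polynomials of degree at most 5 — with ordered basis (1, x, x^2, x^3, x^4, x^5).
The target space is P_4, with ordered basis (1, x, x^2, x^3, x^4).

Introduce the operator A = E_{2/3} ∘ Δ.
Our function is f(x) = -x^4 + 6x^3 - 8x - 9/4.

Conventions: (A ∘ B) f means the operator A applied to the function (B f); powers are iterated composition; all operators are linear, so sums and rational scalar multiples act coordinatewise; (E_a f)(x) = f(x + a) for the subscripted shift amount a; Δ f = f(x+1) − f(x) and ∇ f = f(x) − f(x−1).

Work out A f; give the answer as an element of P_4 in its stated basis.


the result is g(x) = -4x^3 + 4x^2 + (74/3)x + 283/27

Δ f = -4x^3 + 12x^2 + 14x - 3
E_{2/3} Δ f = -4x^3 + 4x^2 + (74/3)x + 283/27


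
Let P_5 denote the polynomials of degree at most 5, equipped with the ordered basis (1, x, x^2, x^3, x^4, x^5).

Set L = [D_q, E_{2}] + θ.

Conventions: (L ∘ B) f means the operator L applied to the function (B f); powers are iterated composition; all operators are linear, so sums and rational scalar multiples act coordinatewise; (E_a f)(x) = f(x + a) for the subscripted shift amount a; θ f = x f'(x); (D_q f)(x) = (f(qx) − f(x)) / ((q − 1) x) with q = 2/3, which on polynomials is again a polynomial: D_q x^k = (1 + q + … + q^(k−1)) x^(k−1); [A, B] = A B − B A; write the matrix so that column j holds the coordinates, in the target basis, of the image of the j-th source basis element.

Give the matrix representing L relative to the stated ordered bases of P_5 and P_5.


the matrix is [[0, 0, 2/3, 32/9, 344/27, 3104/81]; [0, 1, 0, 14/9, 100/9, 4048/81]; [0, 0, 2, 0, 22/9, 592/27]; [0, 0, 0, 3, 0, 262/81]; [0, 0, 0, 0, 4, 0]; [0, 0, 0, 0, 0, 5]] (rows listed top to bottom)

image of 1: 0
image of x: x
image of x^2: 2x^2 + 2/3
image of x^3: 3x^3 + (14/9)x + 32/9
image of x^4: 4x^4 + (22/9)x^2 + (100/9)x + 344/27
image of x^5: 5x^5 + (262/81)x^3 + (592/27)x^2 + (4048/81)x + 3104/81
each image's coordinates form column j of the matrix


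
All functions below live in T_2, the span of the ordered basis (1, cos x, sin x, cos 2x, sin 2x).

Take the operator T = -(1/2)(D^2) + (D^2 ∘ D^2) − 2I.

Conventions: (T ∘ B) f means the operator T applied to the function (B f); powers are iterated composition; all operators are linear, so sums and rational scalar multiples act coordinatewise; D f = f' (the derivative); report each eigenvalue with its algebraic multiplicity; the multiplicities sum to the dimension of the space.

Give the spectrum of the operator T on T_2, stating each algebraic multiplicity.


image of 1: -2
image of cos x: -(1/2)cos x
image of sin x: -(1/2)sin x
image of cos 2x: 16cos 2x
image of sin 2x: 16sin 2x
the matrix is diagonal; its diagonal is (-2, -1/2, -1/2, 16, 16)
for a triangular matrix the eigenvalues are the diagonal entries, with algebraic multiplicity their repetition count

λ = -2 (multiplicity 1), λ = -1/2 (multiplicity 2), λ = 16 (multiplicity 2)


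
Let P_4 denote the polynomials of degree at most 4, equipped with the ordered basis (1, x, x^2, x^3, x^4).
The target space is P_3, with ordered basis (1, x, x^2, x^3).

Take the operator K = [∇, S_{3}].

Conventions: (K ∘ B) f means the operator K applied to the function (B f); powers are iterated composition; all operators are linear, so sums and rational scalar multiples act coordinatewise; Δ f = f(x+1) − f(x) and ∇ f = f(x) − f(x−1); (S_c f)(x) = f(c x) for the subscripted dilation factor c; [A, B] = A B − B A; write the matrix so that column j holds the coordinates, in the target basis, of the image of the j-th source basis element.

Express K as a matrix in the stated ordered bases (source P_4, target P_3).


image of 1: 0
image of x: 2
image of x^2: 12x - 8
image of x^3: 54x^2 - 72x + 26
image of x^4: 216x^3 - 432x^2 + 312x - 80
each image's coordinates form column j of the matrix

the matrix is [[0, 2, -8, 26, -80]; [0, 0, 12, -72, 312]; [0, 0, 0, 54, -432]; [0, 0, 0, 0, 216]] (rows listed top to bottom)


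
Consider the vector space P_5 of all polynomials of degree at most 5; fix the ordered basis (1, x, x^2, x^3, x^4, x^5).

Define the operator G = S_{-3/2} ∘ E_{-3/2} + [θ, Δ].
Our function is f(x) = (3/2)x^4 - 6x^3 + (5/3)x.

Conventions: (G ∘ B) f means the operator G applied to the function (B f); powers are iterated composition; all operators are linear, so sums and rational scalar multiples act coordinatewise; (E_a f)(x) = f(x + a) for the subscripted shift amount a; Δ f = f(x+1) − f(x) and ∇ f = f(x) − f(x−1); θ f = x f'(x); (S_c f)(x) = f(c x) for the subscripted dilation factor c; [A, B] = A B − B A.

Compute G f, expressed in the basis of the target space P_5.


the result is g(x) = (243/32)x^4 + (357/8)x^3 + (1701/16)x^2 + (853/8)x + 3425/96

E_{-3/2} f = (3/2)x^4 - 15x^3 + (189/4)x^2 - (709/12)x + 811/32
S_{-3/2} E_{-3/2} f = (243/32)x^4 + (405/8)x^3 + (1701/16)x^2 + (709/8)x + 811/32
Δ f = 6x^3 - 9x^2 - 12x - 17/6
θ Δ f = 18x^3 - 18x^2 - 12x
θ f = 6x^4 - 18x^3 + (5/3)x
Δ θ f = 24x^3 - 18x^2 - 30x - 31/3
[θ, Δ] f = -6x^3 + 18x + 31/3
(S_{-3/2} ∘ E_{-3/2} + [θ, Δ]) f = (243/32)x^4 + (357/8)x^3 + (1701/16)x^2 + (853/8)x + 3425/96


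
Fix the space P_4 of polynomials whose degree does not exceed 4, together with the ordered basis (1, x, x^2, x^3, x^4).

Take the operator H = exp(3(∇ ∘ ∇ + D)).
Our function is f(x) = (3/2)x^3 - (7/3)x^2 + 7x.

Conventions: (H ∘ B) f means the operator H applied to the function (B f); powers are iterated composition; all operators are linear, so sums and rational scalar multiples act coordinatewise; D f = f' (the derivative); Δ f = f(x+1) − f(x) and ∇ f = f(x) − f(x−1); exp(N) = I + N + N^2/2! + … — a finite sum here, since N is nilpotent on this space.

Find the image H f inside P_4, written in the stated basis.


g(x) = (3/2)x^3 + (67/6)x^2 + (121/2)x + 161/2

order-1 term: (27/2)x^2 + 13x - 20
order-2 term: (81/2)x + 60
order-3 term: 81/2
the series for exp(3(∇ ∘ ∇ + D)) f terminates at order 3
exp(3(∇ ∘ ∇ + D)) f = (3/2)x^3 + (67/6)x^2 + (121/2)x + 161/2


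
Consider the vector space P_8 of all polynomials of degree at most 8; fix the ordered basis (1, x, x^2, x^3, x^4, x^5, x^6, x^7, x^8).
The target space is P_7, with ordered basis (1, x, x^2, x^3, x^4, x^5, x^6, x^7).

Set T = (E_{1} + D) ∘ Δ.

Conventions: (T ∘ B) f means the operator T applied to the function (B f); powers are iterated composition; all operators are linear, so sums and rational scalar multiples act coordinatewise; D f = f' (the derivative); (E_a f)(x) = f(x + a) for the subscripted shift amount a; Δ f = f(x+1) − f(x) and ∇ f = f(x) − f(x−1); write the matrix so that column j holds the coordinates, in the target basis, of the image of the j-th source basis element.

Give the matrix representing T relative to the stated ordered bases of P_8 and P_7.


image of 1: 0
image of x: 1
image of x^2: 2x + 5
image of x^3: 3x^2 + 15x + 10
image of x^4: 4x^3 + 30x^2 + 40x + 19
image of x^5: 5x^4 + 50x^3 + 100x^2 + 95x + 36
image of x^6: 6x^5 + 75x^4 + 200x^3 + 285x^2 + 216x + 69
image of x^7: 7x^6 + 105x^5 + 350x^4 + 665x^3 + 756x^2 + 483x + 134
image of x^8: 8x^7 + 140x^6 + 560x^5 + 1330x^4 + 2016x^3 + 1932x^2 + 1072x + 263
each image's coordinates form column j of the matrix

the matrix is [[0, 1, 5, 10, 19, 36, 69, 134, 263]; [0, 0, 2, 15, 40, 95, 216, 483, 1072]; [0, 0, 0, 3, 30, 100, 285, 756, 1932]; [0, 0, 0, 0, 4, 50, 200, 665, 2016]; [0, 0, 0, 0, 0, 5, 75, 350, 1330]; [0, 0, 0, 0, 0, 0, 6, 105, 560]; [0, 0, 0, 0, 0, 0, 0, 7, 140]; [0, 0, 0, 0, 0, 0, 0, 0, 8]] (rows listed top to bottom)


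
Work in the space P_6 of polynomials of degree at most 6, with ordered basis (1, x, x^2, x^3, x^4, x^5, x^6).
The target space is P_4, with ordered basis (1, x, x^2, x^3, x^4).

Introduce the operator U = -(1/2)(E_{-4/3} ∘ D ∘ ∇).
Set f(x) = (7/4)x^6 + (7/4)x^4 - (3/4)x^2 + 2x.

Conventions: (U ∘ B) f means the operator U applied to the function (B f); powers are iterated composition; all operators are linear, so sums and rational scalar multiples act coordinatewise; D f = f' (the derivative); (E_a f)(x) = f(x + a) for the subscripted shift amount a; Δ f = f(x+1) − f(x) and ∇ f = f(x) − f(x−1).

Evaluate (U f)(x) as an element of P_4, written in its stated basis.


∇ f = (21/2)x^5 - (105/4)x^4 + 42x^3 - (147/4)x^2 + 16x - 3/4
D ∇ f = (105/2)x^4 - 105x^3 + 126x^2 - (147/2)x + 16
E_{-4/3} D ∇ f = (105/2)x^4 - 385x^3 + 1106x^2 - (26411/18)x + 20326/27
(-(1/2)(E_{-4/3} ∘ D ∘ ∇)) f = -(105/4)x^4 + (385/2)x^3 - 553x^2 + (26411/36)x - 10163/27

the result is g(x) = -(105/4)x^4 + (385/2)x^3 - 553x^2 + (26411/36)x - 10163/27


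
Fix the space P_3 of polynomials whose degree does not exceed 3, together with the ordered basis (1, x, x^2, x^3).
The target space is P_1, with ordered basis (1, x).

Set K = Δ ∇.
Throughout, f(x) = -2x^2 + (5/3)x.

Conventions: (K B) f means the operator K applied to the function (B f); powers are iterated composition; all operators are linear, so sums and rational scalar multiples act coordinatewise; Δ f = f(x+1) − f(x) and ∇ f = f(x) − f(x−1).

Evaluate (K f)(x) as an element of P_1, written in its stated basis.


∇ f = -4x + 11/3
Δ ∇ f = -4

the result is g(x) = -4


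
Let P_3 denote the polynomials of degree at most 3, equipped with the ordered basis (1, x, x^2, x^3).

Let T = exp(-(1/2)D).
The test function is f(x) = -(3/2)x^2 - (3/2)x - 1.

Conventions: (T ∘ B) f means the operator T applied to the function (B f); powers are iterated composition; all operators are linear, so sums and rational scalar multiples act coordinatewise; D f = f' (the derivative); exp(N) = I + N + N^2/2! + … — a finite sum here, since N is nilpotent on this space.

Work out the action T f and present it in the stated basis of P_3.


the image equals g(x) = -(3/2)x^2 - 5/8

order-1 term: (3/2)x + 3/4
order-2 term: -3/8
the series for exp(-(1/2)D) f terminates at order 2
exp(-(1/2)D) f = -(3/2)x^2 - 5/8


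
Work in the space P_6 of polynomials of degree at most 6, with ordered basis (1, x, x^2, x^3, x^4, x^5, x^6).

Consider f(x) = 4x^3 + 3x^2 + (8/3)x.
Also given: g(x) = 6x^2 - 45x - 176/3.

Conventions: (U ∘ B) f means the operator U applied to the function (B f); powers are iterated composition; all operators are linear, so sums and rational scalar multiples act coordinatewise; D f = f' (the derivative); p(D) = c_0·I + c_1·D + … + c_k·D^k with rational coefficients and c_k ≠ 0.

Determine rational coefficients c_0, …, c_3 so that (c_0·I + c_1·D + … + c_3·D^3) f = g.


D^0 f = 4x^3 + 3x^2 + (8/3)x
D^1 f = 12x^2 + 6x + 8/3
D^2 f = 24x + 6
D^3 f = 24
matching coefficients of g against c_0 f + c_1 Df + … from the top degree down determines the c_i
solution: c_0 = 0, c_1 = 1/2, c_2 = -2, c_3 = -2

p(D) = (1/2)·D − 2·D^2 − 2·D^3, i.e. c_0 = 0, c_1 = 1/2, c_2 = -2, c_3 = -2


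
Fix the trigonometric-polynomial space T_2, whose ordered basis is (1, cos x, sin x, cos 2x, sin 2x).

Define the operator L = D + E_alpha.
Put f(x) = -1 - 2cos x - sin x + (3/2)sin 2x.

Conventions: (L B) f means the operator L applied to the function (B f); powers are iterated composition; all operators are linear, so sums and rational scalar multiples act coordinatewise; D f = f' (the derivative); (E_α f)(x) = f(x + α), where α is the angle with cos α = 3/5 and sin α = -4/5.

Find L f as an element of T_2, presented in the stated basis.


D f = -cos x + 2sin x + 3cos 2x
E_alpha f = -1 - (2/5)cos x - (11/5)sin x - (36/25)cos 2x - (21/50)sin 2x
(D + E_alpha) f = -1 - (7/5)cos x - (1/5)sin x + (39/25)cos 2x - (21/50)sin 2x

the result is g(x) = -1 - (7/5)cos x - (1/5)sin x + (39/25)cos 2x - (21/50)sin 2x


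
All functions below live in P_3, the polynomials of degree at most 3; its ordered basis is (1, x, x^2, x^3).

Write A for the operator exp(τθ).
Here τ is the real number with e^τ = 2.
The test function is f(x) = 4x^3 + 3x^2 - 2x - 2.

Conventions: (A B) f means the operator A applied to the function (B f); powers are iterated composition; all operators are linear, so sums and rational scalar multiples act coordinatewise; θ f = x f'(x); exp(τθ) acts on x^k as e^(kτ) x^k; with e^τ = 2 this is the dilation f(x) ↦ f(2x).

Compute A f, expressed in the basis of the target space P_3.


g(x) = 32x^3 + 12x^2 - 4x - 2

exp(τθ) x^k = e^(kτ) x^k; with e^τ = 2 this sends x^k to 2^k x^k
x ↦ 2 x
x^2 ↦ 4 x^2
x^3 ↦ 8 x^3
applying this coordinatewise to f: exp(τθ) f = 32x^3 + 12x^2 - 4x - 2


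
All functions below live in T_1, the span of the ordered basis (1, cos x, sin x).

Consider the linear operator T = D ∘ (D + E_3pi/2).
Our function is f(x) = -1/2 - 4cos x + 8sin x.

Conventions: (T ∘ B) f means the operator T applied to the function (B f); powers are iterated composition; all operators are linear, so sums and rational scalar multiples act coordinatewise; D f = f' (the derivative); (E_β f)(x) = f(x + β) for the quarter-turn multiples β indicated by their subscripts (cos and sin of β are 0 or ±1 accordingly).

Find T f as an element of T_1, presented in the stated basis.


D f = 8cos x + 4sin x
E_3pi/2 f = -1/2 - 8cos x - 4sin x
(D + E_3pi/2) f = -1/2
D (D + E_3pi/2) f = 0

g(x) = 0


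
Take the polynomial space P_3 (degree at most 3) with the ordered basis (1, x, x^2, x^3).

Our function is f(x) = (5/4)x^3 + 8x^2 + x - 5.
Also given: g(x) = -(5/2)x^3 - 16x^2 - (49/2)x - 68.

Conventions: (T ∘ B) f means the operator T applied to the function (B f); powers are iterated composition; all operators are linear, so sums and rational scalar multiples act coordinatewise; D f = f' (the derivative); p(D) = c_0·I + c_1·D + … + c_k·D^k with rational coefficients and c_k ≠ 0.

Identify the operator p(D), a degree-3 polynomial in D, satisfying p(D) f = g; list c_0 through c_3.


p(D) = -2·I − 3·D^2 − 4·D^3, i.e. c_0 = -2, c_1 = 0, c_2 = -3, c_3 = -4

D^0 f = (5/4)x^3 + 8x^2 + x - 5
D^1 f = (15/4)x^2 + 16x + 1
D^2 f = (15/2)x + 16
D^3 f = 15/2
matching coefficients of g against c_0 f + c_1 Df + … from the top degree down determines the c_i
solution: c_0 = -2, c_1 = 0, c_2 = -3, c_3 = -4


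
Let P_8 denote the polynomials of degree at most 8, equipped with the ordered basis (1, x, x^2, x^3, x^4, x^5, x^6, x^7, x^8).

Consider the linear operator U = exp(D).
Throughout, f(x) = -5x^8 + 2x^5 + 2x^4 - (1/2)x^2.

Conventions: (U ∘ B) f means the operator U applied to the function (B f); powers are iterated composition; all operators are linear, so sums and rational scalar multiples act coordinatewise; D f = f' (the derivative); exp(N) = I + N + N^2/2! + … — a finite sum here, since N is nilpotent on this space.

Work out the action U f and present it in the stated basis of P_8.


the result is g(x) = -5x^8 - 40x^7 - 140x^6 - 278x^5 - 338x^4 - 252x^3 - (217/2)x^2 - 23x - 3/2

order-1 term: -40x^7 + 10x^4 + 8x^3 - x
order-2 term: -140x^6 + 20x^3 + 12x^2 - 1/2
order-3 term: -280x^5 + 20x^2 + 8x
order-4 term: -350x^4 + 10x + 2
order-5 term: -280x^3 + 2
order-6 term: -140x^2
order-7 term: -40x
order-8 term: -5
the series for exp(D) f terminates at order 8
exp(D) f = -5x^8 - 40x^7 - 140x^6 - 278x^5 - 338x^4 - 252x^3 - (217/2)x^2 - 23x - 3/2


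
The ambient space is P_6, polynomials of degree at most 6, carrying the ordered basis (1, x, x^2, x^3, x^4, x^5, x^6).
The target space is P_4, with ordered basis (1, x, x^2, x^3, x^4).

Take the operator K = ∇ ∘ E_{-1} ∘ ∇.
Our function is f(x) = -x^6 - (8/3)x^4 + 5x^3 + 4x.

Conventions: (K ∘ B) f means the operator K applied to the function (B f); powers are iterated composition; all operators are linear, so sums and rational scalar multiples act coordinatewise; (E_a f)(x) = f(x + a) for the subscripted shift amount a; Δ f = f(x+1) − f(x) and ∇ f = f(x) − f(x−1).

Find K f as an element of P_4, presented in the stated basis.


g(x) = -30x^4 + 240x^3 - 782x^2 + 1238x - 2386/3

∇ f = -6x^5 + 15x^4 - (92/3)x^3 + 46x^2 - (95/3)x + 38/3
E_{-1} ∇ f = -6x^5 + 45x^4 - (452/3)x^3 + 288x^2 - (917/3)x + 142
∇ E_{-1} ∇ f = -30x^4 + 240x^3 - 782x^2 + 1238x - 2386/3


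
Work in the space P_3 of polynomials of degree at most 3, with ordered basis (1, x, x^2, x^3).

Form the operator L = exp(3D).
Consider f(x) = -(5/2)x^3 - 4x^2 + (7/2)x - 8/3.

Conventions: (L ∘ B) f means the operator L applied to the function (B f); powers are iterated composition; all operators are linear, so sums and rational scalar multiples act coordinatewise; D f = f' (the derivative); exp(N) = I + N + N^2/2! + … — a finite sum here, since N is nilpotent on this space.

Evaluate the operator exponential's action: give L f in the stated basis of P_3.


the result is g(x) = -(5/2)x^3 - (53/2)x^2 - 88x - 287/3

order-1 term: -(45/2)x^2 - 24x + 21/2
order-2 term: -(135/2)x - 36
order-3 term: -135/2
the series for exp(3D) f terminates at order 3
exp(3D) f = -(5/2)x^3 - (53/2)x^2 - 88x - 287/3


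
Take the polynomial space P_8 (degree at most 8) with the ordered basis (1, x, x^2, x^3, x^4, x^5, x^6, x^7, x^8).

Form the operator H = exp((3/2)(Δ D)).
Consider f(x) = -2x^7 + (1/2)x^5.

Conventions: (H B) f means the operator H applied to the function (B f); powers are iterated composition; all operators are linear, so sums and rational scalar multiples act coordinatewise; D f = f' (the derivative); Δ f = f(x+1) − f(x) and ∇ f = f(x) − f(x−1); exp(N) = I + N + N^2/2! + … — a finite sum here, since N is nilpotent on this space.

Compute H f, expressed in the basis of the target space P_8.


order-1 term: -126x^5 - 315x^4 - 405x^3 - (585/2)x^2 - 111x - 69/4
order-2 term: -1890x^3 - 5670x^2 - (13095/2)x - 5535/2
order-3 term: -5670x - 8505
the series for exp((3/2)(Δ D)) f terminates at order 3
exp((3/2)(Δ D)) f = -2x^7 - (251/2)x^5 - 315x^4 - 2295x^3 - (11925/2)x^2 - (24657/2)x - 45159/4

the result is g(x) = -2x^7 - (251/2)x^5 - 315x^4 - 2295x^3 - (11925/2)x^2 - (24657/2)x - 45159/4


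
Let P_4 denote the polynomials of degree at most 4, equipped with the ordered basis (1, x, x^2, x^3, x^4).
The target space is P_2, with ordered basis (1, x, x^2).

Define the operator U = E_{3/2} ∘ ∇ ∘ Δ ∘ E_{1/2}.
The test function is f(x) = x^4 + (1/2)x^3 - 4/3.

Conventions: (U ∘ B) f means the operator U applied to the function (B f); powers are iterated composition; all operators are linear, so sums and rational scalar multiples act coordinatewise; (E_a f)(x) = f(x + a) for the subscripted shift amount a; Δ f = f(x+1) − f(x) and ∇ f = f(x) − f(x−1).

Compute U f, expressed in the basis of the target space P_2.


E_{1/2} f = x^4 + (5/2)x^3 + (9/4)x^2 + (7/8)x - 29/24
Δ E_{1/2} f = 4x^3 + (27/2)x^2 + 16x + 53/8
∇ Δ E_{1/2} f = 12x^2 + 15x + 13/2
E_{3/2} ∇ Δ E_{1/2} f = 12x^2 + 51x + 56

the result is g(x) = 12x^2 + 51x + 56


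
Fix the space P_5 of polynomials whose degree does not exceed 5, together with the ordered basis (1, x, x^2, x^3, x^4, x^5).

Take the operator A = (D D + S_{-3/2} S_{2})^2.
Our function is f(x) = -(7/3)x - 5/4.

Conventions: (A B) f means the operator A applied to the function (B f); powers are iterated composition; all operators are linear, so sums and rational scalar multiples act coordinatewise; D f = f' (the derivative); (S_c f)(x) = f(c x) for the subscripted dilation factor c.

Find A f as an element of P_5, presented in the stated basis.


g(x) = -21x - 5/4

D f = -7/3
D D f = 0
S_{2} f = -(14/3)x - 5/4
S_{-3/2} S_{2} f = 7x - 5/4
(D D + S_{-3/2} S_{2}) f = 7x - 5/4
D (D D + S_{-3/2} S_{2}) f = 7
D D (D D + S_{-3/2} S_{2}) f = 0
S_{2} (D D + S_{-3/2} S_{2}) f = 14x - 5/4
S_{-3/2} S_{2} (D D + S_{-3/2} S_{2}) f = -21x - 5/4
(D D + S_{-3/2} S_{2}) (D D + S_{-3/2} S_{2}) f = -21x - 5/4


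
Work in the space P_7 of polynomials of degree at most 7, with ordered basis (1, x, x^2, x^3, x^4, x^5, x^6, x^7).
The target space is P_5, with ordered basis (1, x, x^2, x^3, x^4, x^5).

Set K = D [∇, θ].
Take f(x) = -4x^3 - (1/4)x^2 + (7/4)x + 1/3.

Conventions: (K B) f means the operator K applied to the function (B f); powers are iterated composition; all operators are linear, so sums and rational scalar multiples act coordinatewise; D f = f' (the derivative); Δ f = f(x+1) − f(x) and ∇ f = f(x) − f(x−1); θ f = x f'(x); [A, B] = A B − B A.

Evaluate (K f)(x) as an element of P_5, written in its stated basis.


g(x) = -24x + 47/2

θ f = -12x^3 - (1/2)x^2 + (7/4)x
∇ θ f = -36x^2 + 35x - 39/4
∇ f = -12x^2 + (23/2)x - 2
θ ∇ f = -24x^2 + (23/2)x
[∇, θ] f = -12x^2 + (47/2)x - 39/4
D [∇, θ] f = -24x + 47/2


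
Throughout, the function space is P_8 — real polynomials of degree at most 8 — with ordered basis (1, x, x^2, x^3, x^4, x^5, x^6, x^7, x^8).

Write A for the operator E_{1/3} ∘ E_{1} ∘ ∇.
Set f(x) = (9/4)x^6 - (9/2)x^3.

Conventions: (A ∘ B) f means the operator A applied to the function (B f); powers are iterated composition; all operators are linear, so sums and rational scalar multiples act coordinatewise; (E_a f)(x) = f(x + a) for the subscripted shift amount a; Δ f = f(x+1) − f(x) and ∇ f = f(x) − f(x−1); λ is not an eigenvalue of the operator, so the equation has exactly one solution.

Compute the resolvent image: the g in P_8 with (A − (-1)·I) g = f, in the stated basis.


write g with unknown coordinates in the stated basis and equate coefficients in (A − (-1)·I) g = f
solving from the highest basis element down gives g = (9/4)x^6 - (27/2)x^5 + (45/4)x^4 + (141/2)x^3 - (461/4)x^2 - (214/3)x + 3877/36
check: A g = (27/2)x^5 - (45/4)x^4 - 75x^3 + (461/4)x^2 + (214/3)x - 3877/36
so A g − (-1)·g = (9/4)x^6 - (9/2)x^3 = f ✓

the image equals g(x) = (9/4)x^6 - (27/2)x^5 + (45/4)x^4 + (141/2)x^3 - (461/4)x^2 - (214/3)x + 3877/36


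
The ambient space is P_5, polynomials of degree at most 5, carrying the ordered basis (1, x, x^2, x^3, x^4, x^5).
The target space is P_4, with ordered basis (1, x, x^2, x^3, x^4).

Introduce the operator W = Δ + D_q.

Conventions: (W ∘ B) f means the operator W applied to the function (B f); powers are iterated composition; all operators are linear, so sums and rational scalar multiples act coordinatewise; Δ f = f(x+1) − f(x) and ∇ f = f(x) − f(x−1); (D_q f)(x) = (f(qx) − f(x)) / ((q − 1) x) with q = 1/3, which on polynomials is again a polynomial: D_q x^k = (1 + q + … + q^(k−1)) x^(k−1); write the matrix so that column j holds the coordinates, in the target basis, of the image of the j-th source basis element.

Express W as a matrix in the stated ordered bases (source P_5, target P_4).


image of 1: 0
image of x: 2
image of x^2: (10/3)x + 1
image of x^3: (40/9)x^2 + 3x + 1
image of x^4: (148/27)x^3 + 6x^2 + 4x + 1
image of x^5: (526/81)x^4 + 10x^3 + 10x^2 + 5x + 1
each image's coordinates form column j of the matrix

the matrix is [[0, 2, 1, 1, 1, 1]; [0, 0, 10/3, 3, 4, 5]; [0, 0, 0, 40/9, 6, 10]; [0, 0, 0, 0, 148/27, 10]; [0, 0, 0, 0, 0, 526/81]] (rows listed top to bottom)


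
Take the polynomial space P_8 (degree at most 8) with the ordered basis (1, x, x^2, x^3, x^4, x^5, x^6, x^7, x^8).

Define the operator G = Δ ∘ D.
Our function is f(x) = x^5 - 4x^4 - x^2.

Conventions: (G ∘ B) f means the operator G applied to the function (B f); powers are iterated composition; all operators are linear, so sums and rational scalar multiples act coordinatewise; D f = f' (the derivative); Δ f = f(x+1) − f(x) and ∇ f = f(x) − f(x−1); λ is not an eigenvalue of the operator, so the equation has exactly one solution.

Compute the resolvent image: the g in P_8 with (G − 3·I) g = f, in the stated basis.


write g with unknown coordinates in the stated basis and equate coefficients in (G − 3·I) g = f
solving from the highest basis element down gives g = -(1/3)x^5 + (4/3)x^4 - (20/9)x^3 + (7/3)x^2 - (4/3)x + 5/9
check: G g = -(20/3)x^3 + 6x^2 - 4x + 5/3
so G g − 3·g = x^5 - 4x^4 - x^2 = f ✓

the result is g(x) = -(1/3)x^5 + (4/3)x^4 - (20/9)x^3 + (7/3)x^2 - (4/3)x + 5/9


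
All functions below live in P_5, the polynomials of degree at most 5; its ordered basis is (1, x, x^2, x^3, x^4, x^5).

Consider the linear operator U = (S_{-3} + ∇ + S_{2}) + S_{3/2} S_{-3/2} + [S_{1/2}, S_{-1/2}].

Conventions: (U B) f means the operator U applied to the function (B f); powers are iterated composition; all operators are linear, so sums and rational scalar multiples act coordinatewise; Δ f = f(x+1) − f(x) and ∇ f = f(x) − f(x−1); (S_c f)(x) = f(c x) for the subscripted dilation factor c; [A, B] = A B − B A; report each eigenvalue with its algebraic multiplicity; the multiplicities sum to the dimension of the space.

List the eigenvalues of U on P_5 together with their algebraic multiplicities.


λ = -275113/1024 (multiplicity 1), λ = -1945/64 (multiplicity 1), λ = -13/4 (multiplicity 1), λ = 3 (multiplicity 1), λ = 289/16 (multiplicity 1), λ = 31393/256 (multiplicity 1)

image of 1: 3
image of x: -(13/4)x + 1
image of x^2: (289/16)x^2 + 2x - 1
image of x^3: -(1945/64)x^3 + 3x^2 - 3x + 1
image of x^4: (31393/256)x^4 + 4x^3 - 6x^2 + 4x - 1
image of x^5: -(275113/1024)x^5 + 5x^4 - 10x^3 + 10x^2 - 5x + 1
the matrix is upper triangular; its diagonal is (3, -13/4, 289/16, -1945/64, 31393/256, -275113/1024)
for a triangular matrix the eigenvalues are the diagonal entries, with algebraic multiplicity their repetition count
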